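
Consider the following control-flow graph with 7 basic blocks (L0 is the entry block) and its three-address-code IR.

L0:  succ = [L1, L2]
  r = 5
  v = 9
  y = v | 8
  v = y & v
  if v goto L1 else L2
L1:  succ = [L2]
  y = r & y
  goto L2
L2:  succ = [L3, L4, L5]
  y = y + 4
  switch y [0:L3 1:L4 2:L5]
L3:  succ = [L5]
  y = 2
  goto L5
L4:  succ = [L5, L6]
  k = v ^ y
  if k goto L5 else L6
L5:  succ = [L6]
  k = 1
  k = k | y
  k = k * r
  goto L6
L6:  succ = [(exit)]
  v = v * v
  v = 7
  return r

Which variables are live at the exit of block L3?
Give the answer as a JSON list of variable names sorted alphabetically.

def/use:
  L0: {r,v,y} / ∅
  L1: {y} / {r,y}
  L2: {y} / {y}
  L3: {y} / ∅
  L4: {k} / {v,y}
  L5: {k} / {r,y}
  L6: {v} / {r,v}

Backward fixpoint:
  L0: in=∅ out={r,v,y}
  L1: in={r,v,y} out={r,v,y}
  L2: in={r,v,y} out={r,v,y}
  L3: in={r,v} out={r,v,y}
  L4: in={r,v,y} out={r,v,y}
  L5: in={r,v,y} out={r,v}
  L6: in={r,v} out=∅

live-out(L3) = ["r", "v", "y"]

Answer: ["r", "v", "y"]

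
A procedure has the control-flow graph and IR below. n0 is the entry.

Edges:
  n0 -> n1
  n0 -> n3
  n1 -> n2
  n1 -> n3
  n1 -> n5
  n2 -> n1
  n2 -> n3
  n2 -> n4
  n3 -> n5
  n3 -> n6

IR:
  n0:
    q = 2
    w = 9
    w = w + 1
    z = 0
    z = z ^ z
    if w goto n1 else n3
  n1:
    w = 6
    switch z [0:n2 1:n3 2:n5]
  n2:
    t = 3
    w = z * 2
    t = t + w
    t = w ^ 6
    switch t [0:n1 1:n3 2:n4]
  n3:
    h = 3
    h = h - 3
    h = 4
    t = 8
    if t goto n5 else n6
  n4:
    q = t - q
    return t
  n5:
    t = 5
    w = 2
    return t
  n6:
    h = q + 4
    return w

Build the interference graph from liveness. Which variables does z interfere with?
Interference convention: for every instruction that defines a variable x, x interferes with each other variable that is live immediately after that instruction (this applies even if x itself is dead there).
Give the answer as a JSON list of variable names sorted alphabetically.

Answer: ["q", "t", "w"]

Derivation:
def/use:
  n0: def={q,w,z} ue=∅
  n1: def={w} ue={z}
  n2: def={t,w} ue={z}
  n3: def={h,t} ue=∅
  n4: def={q} ue={q,t}
  n5: def={t,w} ue=∅
  n6: def={h} ue={q,w}

Live sets:
  n0 li=∅ lo={q,w,z}
  n1 li={q,z} lo={q,w,z}
  n2 li={q,z} lo={q,t,w,z}
  n3 li={q,w} lo={q,w}
  n4 li={q,t} lo=∅
  n5 li=∅ lo=∅
  n6 li={q,w} lo=∅

Conflict graph:
  h: {q,w}
  q: {h,t,w,z}
  t: {q,w,z}
  w: {h,q,t,z}
  z: {q,t,w}

N(z) = ["q", "t", "w"]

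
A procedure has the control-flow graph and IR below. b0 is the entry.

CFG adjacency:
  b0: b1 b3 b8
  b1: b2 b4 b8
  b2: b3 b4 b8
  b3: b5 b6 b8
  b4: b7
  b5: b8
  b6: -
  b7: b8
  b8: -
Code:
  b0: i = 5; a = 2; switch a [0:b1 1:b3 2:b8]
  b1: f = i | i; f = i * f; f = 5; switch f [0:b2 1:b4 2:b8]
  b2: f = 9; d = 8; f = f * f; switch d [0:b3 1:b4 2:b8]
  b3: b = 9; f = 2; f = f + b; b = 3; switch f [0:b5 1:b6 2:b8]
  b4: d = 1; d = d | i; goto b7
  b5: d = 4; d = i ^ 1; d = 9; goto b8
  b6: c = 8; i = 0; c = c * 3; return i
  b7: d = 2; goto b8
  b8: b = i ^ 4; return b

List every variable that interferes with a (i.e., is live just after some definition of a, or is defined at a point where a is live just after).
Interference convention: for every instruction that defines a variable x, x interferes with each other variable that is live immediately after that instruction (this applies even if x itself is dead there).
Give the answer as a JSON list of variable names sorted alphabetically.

Answer: ["i"]

Analysis:
Per-block:
  b0: def={a,i} ue=∅
  b1: def={f} ue={i}
  b2: def={d,f} ue=∅
  b3: def={b,f} ue=∅
  b4: def={d} ue={i}
  b5: def={d} ue={i}
  b6: def={c,i} ue=∅
  b7: def={d} ue=∅
  b8: def={b} ue={i}

Backward fixpoint:
  b0: in=∅ out={i}
  b1: in={i} out={i}
  b2: in={i} out={i}
  b3: in={i} out={i}
  b4: in={i} out={i}
  b5: in={i} out={i}
  b6: in=∅ out=∅
  b7: in={i} out={i}
  b8: in={i} out=∅

Interference:
  a — {i}
  b — {f,i}
  c — {i}
  d — {f,i}
  f — {b,d,i}
  i — {a,b,c,d,f}

N(a) = ["i"]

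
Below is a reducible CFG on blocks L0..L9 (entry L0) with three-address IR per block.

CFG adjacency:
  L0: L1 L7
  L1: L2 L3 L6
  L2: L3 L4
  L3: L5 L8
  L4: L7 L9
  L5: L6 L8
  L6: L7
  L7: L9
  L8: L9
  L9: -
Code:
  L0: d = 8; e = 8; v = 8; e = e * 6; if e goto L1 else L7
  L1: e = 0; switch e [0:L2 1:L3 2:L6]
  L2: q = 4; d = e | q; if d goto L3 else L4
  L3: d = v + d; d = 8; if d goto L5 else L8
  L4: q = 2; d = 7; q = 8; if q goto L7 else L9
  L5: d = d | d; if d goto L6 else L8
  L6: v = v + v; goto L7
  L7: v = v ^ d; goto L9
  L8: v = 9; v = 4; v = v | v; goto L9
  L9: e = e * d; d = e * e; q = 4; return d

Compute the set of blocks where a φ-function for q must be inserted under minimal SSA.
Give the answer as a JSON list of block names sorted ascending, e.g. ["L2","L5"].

Answer: ["L3", "L6", "L7", "L9"]

Derivation:
idom tree: L1←L0 L2←L1 L3←L1 L4←L2 L5←L3 L6←L1 L7←L0 L8←L3 L9←L0
Join-block Dom:
  L3: preds {L1,L2}: {L0,L1} ∩ {L0,L1,L2} = {L0,L1}; idom=L1
  L6: preds {L1,L5}: {L0,L1} ∩ {L0,L1,L3,L5} = {L0,L1}; idom=L1
  L7: preds {L0,L4,L6}: {L0} ∩ {L0,L1,L2,L4} ∩ {L0,L1,L6} = {L0}; idom=L0
  L8: preds {L3,L5}: {L0,L1,L3} ∩ {L0,L1,L3,L5} = {L0,L1,L3}; idom=L3
  L9: preds {L4,L7,L8}: {L0,L1,L2,L4} ∩ {L0,L7} ∩ {L0,L1,L3,L8} = {L0}; idom=L0

Frontier:
  join L3 pred L1: · stop@L1
  join L3 pred L2: L2 stop@L1
  join L6 pred L1: · stop@L1
  join L6 pred L5: L5→L3 stop@L1
  join L7 pred L0: · stop@L0
  join L7 pred L4: L4→L2→L1 stop@L0
  join L7 pred L6: L6→L1 stop@L0
  join L8 pred L3: · stop@L3
  join L8 pred L5: L5 stop@L3
  join L9 pred L4: L4→L2→L1 stop@L0
  join L9 pred L7: L7 stop@L0
  join L9 pred L8: L8→L3→L1 stop@L0
  L0: DF=∅
  L1: DF={L7,L9}
  L2: DF={L3,L7,L9}
  L3: DF={L6,L9}
  L4: DF={L7,L9}
  L5: DF={L6,L8}
  L6: DF={L7}
  L7: DF={L9}
  L8: DF={L9}
  L9: DF=∅

φ for q: defs {L2,L4,L9}
  DF⁺ = {L3,L6,L7,L9}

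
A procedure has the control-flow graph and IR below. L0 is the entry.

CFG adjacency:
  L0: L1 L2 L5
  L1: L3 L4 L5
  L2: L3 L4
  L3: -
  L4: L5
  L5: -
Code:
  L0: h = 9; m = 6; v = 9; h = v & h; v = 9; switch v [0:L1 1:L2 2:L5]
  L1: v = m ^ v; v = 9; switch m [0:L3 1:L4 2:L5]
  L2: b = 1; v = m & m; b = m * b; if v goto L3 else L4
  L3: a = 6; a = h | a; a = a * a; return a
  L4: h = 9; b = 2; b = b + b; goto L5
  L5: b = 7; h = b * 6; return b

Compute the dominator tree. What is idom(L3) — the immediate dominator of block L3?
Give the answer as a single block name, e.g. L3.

Answer: L0

Analysis:
idom tree: L1←L0 L2←L0 L3←L0 L4←L0 L5←L0
Dom at joins:
  L3: preds {L1,L2}: {L0,L1} ∩ {L0,L2} = {L0}; idom=L0
  L4: preds {L1,L2}: {L0,L1} ∩ {L0,L2} = {L0}; idom=L0
  L5: preds {L0,L1,L4}: {L0} ∩ {L0,L1} ∩ {L0,L4} = {L0}; idom=L0

idom(L3) = L0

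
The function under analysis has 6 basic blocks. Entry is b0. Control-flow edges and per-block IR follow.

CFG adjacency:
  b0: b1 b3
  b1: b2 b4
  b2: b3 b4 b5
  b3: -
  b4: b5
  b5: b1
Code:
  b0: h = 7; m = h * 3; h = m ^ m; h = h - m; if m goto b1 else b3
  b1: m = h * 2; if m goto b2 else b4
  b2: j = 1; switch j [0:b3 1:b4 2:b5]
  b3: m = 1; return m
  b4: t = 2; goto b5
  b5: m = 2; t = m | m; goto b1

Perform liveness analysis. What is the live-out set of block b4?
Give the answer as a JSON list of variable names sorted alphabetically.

def/use:
  b0: {h,m} / ∅
  b1: {m} / {h}
  b2: {j} / ∅
  b3: {m} / ∅
  b4: {t} / ∅
  b5: {m,t} / ∅

Liveness:
  live b0: ∅→{h}
  live b1: {h}→{h}
  live b2: {h}→{h}
  live b3: ∅→∅
  live b4: {h}→{h}
  live b5: {h}→{h}

live-out(b4) = ["h"]

Answer: ["h"]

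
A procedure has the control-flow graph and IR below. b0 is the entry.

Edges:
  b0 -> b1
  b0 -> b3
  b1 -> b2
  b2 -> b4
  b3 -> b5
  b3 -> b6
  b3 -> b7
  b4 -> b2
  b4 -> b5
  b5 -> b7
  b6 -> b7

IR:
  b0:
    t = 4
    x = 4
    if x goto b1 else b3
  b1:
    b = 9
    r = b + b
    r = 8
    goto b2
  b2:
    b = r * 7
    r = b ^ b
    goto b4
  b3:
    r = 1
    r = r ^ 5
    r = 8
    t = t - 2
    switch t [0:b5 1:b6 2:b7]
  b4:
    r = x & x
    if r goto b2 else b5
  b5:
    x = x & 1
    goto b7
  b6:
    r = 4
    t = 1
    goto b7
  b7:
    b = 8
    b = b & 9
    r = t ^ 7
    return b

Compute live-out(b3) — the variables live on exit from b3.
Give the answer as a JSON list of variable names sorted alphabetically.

Answer: ["t", "x"]

Derivation:
Per-block:
  b0: def={t,x} ue=∅
  b1: def={b,r} ue=∅
  b2: def={b,r} ue={r}
  b3: def={r,t} ue={t}
  b4: def={r} ue={x}
  b5: def={x} ue={x}
  b6: def={r,t} ue=∅
  b7: def={b,r} ue={t}

Liveness:
  live b0: ∅→{t,x}
  live b1: {t,x}→{r,t,x}
  live b2: {r,t,x}→{t,x}
  live b3: {t,x}→{t,x}
  live b4: {t,x}→{r,t,x}
  live b5: {t,x}→{t}
  live b6: ∅→{t}
  live b7: {t}→∅

live-out(b3) = ["t", "x"]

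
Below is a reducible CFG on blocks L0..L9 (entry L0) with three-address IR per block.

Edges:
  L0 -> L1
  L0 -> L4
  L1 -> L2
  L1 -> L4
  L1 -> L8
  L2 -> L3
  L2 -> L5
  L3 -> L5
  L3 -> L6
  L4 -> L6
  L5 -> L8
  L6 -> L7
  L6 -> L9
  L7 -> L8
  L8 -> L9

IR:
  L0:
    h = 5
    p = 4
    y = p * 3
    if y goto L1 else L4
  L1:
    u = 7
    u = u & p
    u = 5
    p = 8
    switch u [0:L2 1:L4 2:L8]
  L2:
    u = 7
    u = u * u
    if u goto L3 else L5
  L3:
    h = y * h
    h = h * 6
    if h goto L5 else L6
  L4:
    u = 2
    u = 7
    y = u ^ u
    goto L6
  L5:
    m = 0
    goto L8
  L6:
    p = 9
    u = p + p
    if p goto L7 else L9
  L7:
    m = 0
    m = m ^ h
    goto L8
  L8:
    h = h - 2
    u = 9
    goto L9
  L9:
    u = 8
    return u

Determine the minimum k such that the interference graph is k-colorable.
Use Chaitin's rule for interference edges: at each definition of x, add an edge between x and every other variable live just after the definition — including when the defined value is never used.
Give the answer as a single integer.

Answer: 4

Working:
def/use:
  L0: {h,p,y} / ∅
  L1: {p,u} / {p}
  L2: {u} / ∅
  L3: {h} / {h,y}
  L4: {u,y} / ∅
  L5: {m} / ∅
  L6: {p,u} / ∅
  L7: {m} / {h}
  L8: {h,u} / {h}
  L9: {u} / ∅

Backward fixpoint:
  live L0: ∅→{h,p,y}
  live L1: {h,p,y}→{h,y}
  live L2: {h,y}→{h,y}
  live L3: {h,y}→{h}
  live L4: {h}→{h}
  live L5: {h}→{h}
  live L6: {h}→{h}
  live L7: {h}→{h}
  live L8: {h}→∅
  live L9: ∅→∅

Interfere edges:
  h: {m,p,u,y}
  m: {h}
  p: {h,u,y}
  u: {h,p,y}
  y: {h,p,u}

Registers:
  clique {h,p,u,y} ⇒ need ≥ 4
  4-colouring: R0={h}  R1={m,p}  R2={u}  R3={y}
  χ = 4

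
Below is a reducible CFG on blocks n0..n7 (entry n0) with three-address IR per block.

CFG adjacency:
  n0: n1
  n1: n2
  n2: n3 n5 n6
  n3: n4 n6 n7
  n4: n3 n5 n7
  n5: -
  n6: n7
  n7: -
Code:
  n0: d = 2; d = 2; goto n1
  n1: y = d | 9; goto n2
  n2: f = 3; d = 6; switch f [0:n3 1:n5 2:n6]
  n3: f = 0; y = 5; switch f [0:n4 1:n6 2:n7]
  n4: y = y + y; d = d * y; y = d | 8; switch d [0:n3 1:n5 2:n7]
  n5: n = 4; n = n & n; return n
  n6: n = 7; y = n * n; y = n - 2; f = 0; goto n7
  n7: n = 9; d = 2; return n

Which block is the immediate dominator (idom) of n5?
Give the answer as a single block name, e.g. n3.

Answer: n2

Working:
idom tree: n1←n0 n2←n1 n3←n2 n4←n3 n5←n2 n6←n2 n7←n2
Join-block Dom:
  n3: preds {n2,n4}: {n0,n1,n2} ∩ {n0,n1,n2,n3,n4} = {n0,n1,n2}; idom=n2
  n5: preds {n2,n4}: {n0,n1,n2} ∩ {n0,n1,n2,n3,n4} = {n0,n1,n2}; idom=n2
  n6: preds {n2,n3}: {n0,n1,n2} ∩ {n0,n1,n2,n3} = {n0,n1,n2}; idom=n2
  n7: preds {n3,n4,n6}: {n0,n1,n2,n3} ∩ {n0,n1,n2,n3,n4} ∩ {n0,n1,n2,n6} = {n0,n1,n2}; idom=n2

idom(n5) = n2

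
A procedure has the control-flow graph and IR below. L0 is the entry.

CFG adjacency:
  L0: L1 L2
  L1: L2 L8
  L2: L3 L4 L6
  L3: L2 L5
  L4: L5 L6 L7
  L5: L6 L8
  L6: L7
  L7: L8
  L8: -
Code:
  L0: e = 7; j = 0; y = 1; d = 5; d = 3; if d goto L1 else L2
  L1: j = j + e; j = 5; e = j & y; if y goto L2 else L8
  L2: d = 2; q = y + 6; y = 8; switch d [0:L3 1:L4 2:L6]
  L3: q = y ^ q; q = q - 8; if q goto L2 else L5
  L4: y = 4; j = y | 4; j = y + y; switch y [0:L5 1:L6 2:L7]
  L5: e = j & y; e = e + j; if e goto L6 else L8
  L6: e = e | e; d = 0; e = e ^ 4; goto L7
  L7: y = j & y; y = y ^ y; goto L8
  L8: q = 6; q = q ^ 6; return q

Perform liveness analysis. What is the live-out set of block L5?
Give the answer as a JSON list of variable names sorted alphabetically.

Block summaries:
  L0 def {d,e,j,y} use ∅
  L1 def {e,j} use {e,j,y}
  L2 def {d,q,y} use {y}
  L3 def {q} use {q,y}
  L4 def {j,y} use ∅
  L5 def {e} use {j,y}
  L6 def {d,e} use {e}
  L7 def {y} use {j,y}
  L8 def {q} use ∅

Live sets:
  L0 li=∅ lo={e,j,y}
  L1 li={e,j,y} lo={e,j,y}
  L2 li={e,j,y} lo={e,j,q,y}
  L3 li={e,j,q,y} lo={e,j,y}
  L4 li={e} lo={e,j,y}
  L5 li={j,y} lo={e,j,y}
  L6 li={e,j,y} lo={j,y}
  L7 li={j,y} lo=∅
  L8 li=∅ lo=∅

live-out(L5) = ["e", "j", "y"]

Answer: ["e", "j", "y"]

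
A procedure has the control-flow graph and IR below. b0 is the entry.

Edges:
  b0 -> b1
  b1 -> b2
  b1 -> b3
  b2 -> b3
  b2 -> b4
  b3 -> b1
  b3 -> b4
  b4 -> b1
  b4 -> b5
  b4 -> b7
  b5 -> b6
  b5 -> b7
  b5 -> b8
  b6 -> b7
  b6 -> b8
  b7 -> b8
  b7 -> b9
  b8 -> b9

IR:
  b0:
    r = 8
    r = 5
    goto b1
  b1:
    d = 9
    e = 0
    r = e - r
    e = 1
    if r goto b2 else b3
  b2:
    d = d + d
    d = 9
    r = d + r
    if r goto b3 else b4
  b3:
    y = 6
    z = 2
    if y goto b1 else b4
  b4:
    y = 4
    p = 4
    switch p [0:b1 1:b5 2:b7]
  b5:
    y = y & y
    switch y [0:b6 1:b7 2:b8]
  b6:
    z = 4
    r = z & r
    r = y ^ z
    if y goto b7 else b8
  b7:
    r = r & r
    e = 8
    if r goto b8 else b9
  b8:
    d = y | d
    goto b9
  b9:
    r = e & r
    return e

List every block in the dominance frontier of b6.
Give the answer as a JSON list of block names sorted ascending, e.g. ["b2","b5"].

idom tree: b1←b0 b2←b1 b3←b1 b4←b1 b5←b4 b6←b5 b7←b4 b8←b4 b9←b4
Dom∩ at merges:
  b1: preds {b0,b3,b4}: {b0} ∩ {b0,b1,b3} ∩ {b0,b1,b4} = {b0}; idom=b0
  b3: preds {b1,b2}: {b0,b1} ∩ {b0,b1,b2} = {b0,b1}; idom=b1
  b4: preds {b2,b3}: {b0,b1,b2} ∩ {b0,b1,b3} = {b0,b1}; idom=b1
  b7: preds {b4,b5,b6}: {b0,b1,b4} ∩ {b0,b1,b4,b5} ∩ {b0,b1,b4,b5,b6} = {b0,b1,b4}; idom=b4
  b8: preds {b5,b6,b7}: {b0,b1,b4,b5} ∩ {b0,b1,b4,b5,b6} ∩ {b0,b1,b4,b7} = {b0,b1,b4}; idom=b4
  b9: preds {b7,b8}: {b0,b1,b4,b7} ∩ {b0,b1,b4,b8} = {b0,b1,b4}; idom=b4

Frontier:
  b1←b0: walk · to b0
  b1←b3: walk b3→b1 to b0
  b1←b4: walk b4→b1 to b0
  b3←b1: walk · to b1
  b3←b2: walk b2 to b1
  b4←b2: walk b2 to b1
  b4←b3: walk b3 to b1
  b7←b4: walk · to b4
  b7←b5: walk b5 to b4
  b7←b6: walk b6→b5 to b4
  b8←b5: walk b5 to b4
  b8←b6: walk b6→b5 to b4
  b8←b7: walk b7 to b4
  b9←b7: walk b7 to b4
  b9←b8: walk b8 to b4
  DF(b0)=∅
  DF(b1)={b1}
  DF(b2)={b3,b4}
  DF(b3)={b1,b4}
  DF(b4)={b1}
  DF(b5)={b7,b8}
  DF(b6)={b7,b8}
  DF(b7)={b8,b9}
  DF(b8)={b9}
  DF(b9)=∅

DF(b6) = ["b7", "b8"]

Answer: ["b7", "b8"]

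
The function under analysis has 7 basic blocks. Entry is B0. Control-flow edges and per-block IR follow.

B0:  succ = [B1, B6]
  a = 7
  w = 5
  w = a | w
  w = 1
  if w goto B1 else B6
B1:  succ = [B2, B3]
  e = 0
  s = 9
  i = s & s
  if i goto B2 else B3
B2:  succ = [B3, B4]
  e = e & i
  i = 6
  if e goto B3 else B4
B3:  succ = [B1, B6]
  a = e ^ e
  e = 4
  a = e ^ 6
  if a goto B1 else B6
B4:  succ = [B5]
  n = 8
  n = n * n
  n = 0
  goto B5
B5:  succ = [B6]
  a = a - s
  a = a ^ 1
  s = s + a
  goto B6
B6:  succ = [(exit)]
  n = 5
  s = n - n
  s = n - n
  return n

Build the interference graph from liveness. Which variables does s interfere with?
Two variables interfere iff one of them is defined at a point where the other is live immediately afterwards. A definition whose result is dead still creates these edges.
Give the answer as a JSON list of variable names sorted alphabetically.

def/use:
  B0: {a,w} / ∅
  B1: {e,i,s} / ∅
  B2: {e,i} / {e,i}
  B3: {a,e} / {e}
  B4: {n} / ∅
  B5: {a,s} / {a,s}
  B6: {n,s} / ∅

Backward fixpoint:
  B0 li=∅ lo={a}
  B1 li={a} lo={a,e,i,s}
  B2 li={a,e,i,s} lo={a,e,s}
  B3 li={e} lo={a}
  B4 li={a,s} lo={a,s}
  B5 li={a,s} lo=∅
  B6 li=∅ lo=∅

Interference:
  a↔{e,i,n,s,w}
  e↔{a,i,s}
  i↔{a,e,s}
  n↔{a,s}
  s↔{a,e,i,n}
  w↔{a}

N(s) = ["a", "e", "i", "n"]

Answer: ["a", "e", "i", "n"]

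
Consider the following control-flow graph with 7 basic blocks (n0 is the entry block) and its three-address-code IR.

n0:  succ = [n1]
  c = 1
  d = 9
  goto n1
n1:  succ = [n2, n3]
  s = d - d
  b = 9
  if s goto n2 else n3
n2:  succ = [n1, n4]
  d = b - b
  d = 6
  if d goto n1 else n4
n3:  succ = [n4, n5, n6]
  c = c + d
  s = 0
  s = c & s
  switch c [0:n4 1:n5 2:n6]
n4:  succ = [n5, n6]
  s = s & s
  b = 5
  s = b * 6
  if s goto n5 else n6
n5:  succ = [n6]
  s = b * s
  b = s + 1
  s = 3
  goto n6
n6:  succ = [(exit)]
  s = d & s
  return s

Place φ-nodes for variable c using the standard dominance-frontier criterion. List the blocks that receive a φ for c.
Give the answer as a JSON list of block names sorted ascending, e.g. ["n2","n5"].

Answer: ["n4", "n5", "n6"]

Derivation:
idom tree: n1←n0 n2←n1 n3←n1 n4←n1 n5←n1 n6←n1
Join-block Dom:
  n1: preds {n0,n2}: {n0} ∩ {n0,n1,n2} = {n0}; idom=n0
  n4: preds {n2,n3}: {n0,n1,n2} ∩ {n0,n1,n3} = {n0,n1}; idom=n1
  n5: preds {n3,n4}: {n0,n1,n3} ∩ {n0,n1,n4} = {n0,n1}; idom=n1
  n6: preds {n3,n4,n5}: {n0,n1,n3} ∩ {n0,n1,n4} ∩ {n0,n1,n5} = {n0,n1}; idom=n1

DF walk-up:
  join n1 pred n0: · stop@n0
  join n1 pred n2: n2→n1 stop@n0
  join n4 pred n2: n2 stop@n1
  join n4 pred n3: n3 stop@n1
  join n5 pred n3: n3 stop@n1
  join n5 pred n4: n4 stop@n1
  join n6 pred n3: n3 stop@n1
  join n6 pred n4: n4 stop@n1
  join n6 pred n5: n5 stop@n1
  DF(n0)=∅
  DF(n1)={n1}
  DF(n2)={n1,n4}
  DF(n3)={n4,n5,n6}
  DF(n4)={n5,n6}
  DF(n5)={n6}
  DF(n6)=∅

φ for c: defs {n0,n3}
  DF⁺ = {n4,n5,n6}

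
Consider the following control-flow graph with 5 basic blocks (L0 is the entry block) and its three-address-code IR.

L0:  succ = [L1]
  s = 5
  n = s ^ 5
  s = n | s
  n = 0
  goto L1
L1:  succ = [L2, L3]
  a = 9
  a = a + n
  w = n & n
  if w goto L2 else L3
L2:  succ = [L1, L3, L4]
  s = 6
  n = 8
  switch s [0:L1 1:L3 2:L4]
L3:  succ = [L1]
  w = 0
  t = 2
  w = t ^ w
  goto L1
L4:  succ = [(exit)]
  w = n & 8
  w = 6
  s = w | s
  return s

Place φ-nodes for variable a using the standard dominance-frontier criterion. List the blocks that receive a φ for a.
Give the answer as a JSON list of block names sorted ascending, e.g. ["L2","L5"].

Answer: ["L1"]

Analysis:
idom tree: L1←L0 L2←L1 L3←L1 L4←L2
Join-block Dom:
  L1: preds {L0,L2,L3}: {L0} ∩ {L0,L1,L2} ∩ {L0,L1,L3} = {L0}; idom=L0
  L3: preds {L1,L2}: {L0,L1} ∩ {L0,L1,L2} = {L0,L1}; idom=L1

DF derivation:
  join L1 pred L0: · stop@L0
  join L1 pred L2: L2→L1 stop@L0
  join L1 pred L3: L3→L1 stop@L0
  join L3 pred L1: · stop@L1
  join L3 pred L2: L2 stop@L1
  L0: DF=∅
  L1: DF={L1}
  L2: DF={L1,L3}
  L3: DF={L1}
  L4: DF=∅

φ for a: defs {L1}
  DF⁺ = {L1}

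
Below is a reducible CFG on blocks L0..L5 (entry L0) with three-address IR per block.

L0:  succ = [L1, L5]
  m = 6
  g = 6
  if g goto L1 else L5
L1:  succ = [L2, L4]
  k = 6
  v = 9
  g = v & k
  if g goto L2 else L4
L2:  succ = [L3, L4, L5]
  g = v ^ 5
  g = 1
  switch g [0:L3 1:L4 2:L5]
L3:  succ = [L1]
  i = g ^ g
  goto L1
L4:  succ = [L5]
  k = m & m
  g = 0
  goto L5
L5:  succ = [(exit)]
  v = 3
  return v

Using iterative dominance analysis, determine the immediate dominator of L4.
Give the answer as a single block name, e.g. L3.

Answer: L1

Analysis:
idom tree: L1←L0 L2←L1 L3←L2 L4←L1 L5←L0
Dom∩ at merges:
  L1: preds {L0,L3}: {L0} ∩ {L0,L1,L2,L3} = {L0}; idom=L0
  L4: preds {L1,L2}: {L0,L1} ∩ {L0,L1,L2} = {L0,L1}; idom=L1
  L5: preds {L0,L2,L4}: {L0} ∩ {L0,L1,L2} ∩ {L0,L1,L4} = {L0}; idom=L0

idom(L4) = L1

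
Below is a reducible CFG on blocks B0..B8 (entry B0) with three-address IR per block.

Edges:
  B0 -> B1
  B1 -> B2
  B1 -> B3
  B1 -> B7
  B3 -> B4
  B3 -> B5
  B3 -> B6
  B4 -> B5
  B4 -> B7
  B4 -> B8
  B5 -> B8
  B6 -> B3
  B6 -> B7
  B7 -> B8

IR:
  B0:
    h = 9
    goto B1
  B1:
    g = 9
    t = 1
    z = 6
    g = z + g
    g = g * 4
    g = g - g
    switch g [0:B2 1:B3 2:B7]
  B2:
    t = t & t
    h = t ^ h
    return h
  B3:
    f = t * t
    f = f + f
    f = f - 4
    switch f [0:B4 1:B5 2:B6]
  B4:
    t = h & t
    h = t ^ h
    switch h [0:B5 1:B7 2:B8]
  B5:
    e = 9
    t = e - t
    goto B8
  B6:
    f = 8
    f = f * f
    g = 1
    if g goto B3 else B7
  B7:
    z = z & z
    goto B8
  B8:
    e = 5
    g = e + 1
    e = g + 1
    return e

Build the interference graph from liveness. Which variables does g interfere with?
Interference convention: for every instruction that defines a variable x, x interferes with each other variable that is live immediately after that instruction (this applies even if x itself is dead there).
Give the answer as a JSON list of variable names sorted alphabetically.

Per-block:
  B0 def {h} use ∅
  B1 def {g,t,z} use ∅
  B2 def {h,t} use {h,t}
  B3 def {f} use {t}
  B4 def {h,t} use {h,t}
  B5 def {e,t} use {t}
  B6 def {f,g} use ∅
  B7 def {z} use {z}
  B8 def {e,g} use ∅

Live sets:
  live B0: ∅→{h}
  live B1: {h}→{h,t,z}
  live B2: {h,t}→∅
  live B3: {h,t,z}→{h,t,z}
  live B4: {h,t,z}→{t,z}
  live B5: {t}→∅
  live B6: {h,t,z}→{h,t,z}
  live B7: {z}→∅
  live B8: ∅→∅

Conflict graph:
  e: {t}
  f: {h,t,z}
  g: {h,t,z}
  h: {f,g,t,z}
  t: {e,f,g,h,z}
  z: {f,g,h,t}

N(g) = ["h", "t", "z"]

Answer: ["h", "t", "z"]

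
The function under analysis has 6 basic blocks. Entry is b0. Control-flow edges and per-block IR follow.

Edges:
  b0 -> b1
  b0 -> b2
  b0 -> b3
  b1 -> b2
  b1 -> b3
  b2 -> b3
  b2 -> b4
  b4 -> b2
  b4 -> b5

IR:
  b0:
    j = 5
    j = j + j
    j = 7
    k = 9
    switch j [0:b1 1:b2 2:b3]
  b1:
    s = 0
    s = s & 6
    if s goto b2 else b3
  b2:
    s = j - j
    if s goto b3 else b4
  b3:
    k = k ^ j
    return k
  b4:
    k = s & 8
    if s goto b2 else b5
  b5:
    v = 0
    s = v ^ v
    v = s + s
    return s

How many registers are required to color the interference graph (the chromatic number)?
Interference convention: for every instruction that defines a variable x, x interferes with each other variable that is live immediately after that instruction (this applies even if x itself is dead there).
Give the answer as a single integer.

Block summaries:
  b0: {j,k} / ∅
  b1: {s} / ∅
  b2: {s} / {j}
  b3: {k} / {j,k}
  b4: {k} / {s}
  b5: {s,v} / ∅

Liveness:
  live b0: ∅→{j,k}
  live b1: {j,k}→{j,k}
  live b2: {j,k}→{j,k,s}
  live b3: {j,k}→∅
  live b4: {j,s}→{j,k}
  live b5: ∅→∅

Interfere edges:
  j — {k,s}
  k — {j,s}
  s — {j,k,v}
  v — {s}

Registers:
  {j,k,s} pairwise interfere (3-clique) ⇒ χ ≥ 3
  3-colouring: r0={s}  r1={j,v}  r2={k}
  χ = 3

Answer: 3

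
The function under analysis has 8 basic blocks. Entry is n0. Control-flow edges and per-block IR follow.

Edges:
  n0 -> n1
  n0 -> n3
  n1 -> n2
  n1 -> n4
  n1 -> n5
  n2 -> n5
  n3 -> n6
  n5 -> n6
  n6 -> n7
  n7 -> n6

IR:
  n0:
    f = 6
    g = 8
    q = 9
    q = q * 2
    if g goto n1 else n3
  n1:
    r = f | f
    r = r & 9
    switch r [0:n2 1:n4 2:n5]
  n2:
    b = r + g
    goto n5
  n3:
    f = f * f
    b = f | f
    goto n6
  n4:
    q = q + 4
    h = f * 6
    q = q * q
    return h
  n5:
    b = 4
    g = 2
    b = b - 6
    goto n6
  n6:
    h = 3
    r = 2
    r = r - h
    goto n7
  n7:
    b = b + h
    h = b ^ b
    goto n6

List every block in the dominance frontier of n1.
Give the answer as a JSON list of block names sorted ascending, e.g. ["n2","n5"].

idom tree: n1←n0 n2←n1 n3←n0 n4←n1 n5←n1 n6←n0 n7←n6
Dom∩ at merges:
  n5: preds {n1,n2}: {n0,n1} ∩ {n0,n1,n2} = {n0,n1}; idom=n1
  n6: preds {n3,n5,n7}: {n0,n3} ∩ {n0,n1,n5} ∩ {n0,n6,n7} = {n0}; idom=n0

DF derivation:
  n5←n1: walk · to n1
  n5←n2: walk n2 to n1
  n6←n3: walk n3 to n0
  n6←n5: walk n5→n1 to n0
  n6←n7: walk n7→n6 to n0
  n0 → ∅
  n1 → {n6}
  n2 → {n5}
  n3 → {n6}
  n4 → ∅
  n5 → {n6}
  n6 → {n6}
  n7 → {n6}

DF(n1) = ["n6"]

Answer: ["n6"]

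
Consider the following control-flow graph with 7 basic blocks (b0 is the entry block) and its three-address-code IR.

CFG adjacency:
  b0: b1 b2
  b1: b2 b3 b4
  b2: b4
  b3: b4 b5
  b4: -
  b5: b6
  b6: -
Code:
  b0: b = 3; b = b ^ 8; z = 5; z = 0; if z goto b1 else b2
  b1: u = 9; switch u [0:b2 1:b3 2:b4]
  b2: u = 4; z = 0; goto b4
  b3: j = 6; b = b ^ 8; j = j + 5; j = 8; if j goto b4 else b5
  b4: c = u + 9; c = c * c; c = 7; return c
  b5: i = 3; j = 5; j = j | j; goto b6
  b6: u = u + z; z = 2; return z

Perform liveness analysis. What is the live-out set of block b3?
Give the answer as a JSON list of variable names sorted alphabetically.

Answer: ["u", "z"]

Analysis:
Block summaries:
  b0: def={b,z} ue=∅
  b1: def={u} ue=∅
  b2: def={u,z} ue=∅
  b3: def={b,j} ue={b}
  b4: def={c} ue={u}
  b5: def={i,j} ue=∅
  b6: def={u,z} ue={u,z}

Backward fixpoint:
  b0 li=∅ lo={b,z}
  b1 li={b,z} lo={b,u,z}
  b2 li=∅ lo={u}
  b3 li={b,u,z} lo={u,z}
  b4 li={u} lo=∅
  b5 li={u,z} lo={u,z}
  b6 li={u,z} lo=∅

live-out(b3) = ["u", "z"]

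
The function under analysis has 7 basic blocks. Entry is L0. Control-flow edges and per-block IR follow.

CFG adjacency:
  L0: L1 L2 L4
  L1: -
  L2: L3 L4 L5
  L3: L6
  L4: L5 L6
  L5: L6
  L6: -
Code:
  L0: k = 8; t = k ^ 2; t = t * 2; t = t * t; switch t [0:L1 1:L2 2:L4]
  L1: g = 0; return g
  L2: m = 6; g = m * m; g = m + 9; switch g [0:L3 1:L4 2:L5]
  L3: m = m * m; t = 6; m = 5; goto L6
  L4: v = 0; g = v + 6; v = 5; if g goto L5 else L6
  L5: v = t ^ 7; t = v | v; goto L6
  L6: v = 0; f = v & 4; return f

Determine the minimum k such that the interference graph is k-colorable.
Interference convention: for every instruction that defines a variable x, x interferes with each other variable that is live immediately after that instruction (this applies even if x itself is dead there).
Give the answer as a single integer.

Answer: 3

Analysis:
Per-block:
  L0: {k,t} / ∅
  L1: {g} / ∅
  L2: {g,m} / ∅
  L3: {m,t} / {m}
  L4: {g,v} / ∅
  L5: {t,v} / {t}
  L6: {f,v} / ∅

Backward fixpoint:
  L0 li=∅ lo={t}
  L1 li=∅ lo=∅
  L2 li={t} lo={m,t}
  L3 li={m} lo=∅
  L4 li={t} lo={t}
  L5 li={t} lo=∅
  L6 li=∅ lo=∅

Interfere edges:
  f — ∅
  g — {m,t,v}
  k — ∅
  m — {g,t}
  t — {g,m,v}
  v — {g,t}

Registers:
  lower bound: {g,m,t} mutually conflict ⇒ χ ≥ 3
  3-colouring: c0={f,g,k}  c1={t}  c2={m,v}
  χ = 3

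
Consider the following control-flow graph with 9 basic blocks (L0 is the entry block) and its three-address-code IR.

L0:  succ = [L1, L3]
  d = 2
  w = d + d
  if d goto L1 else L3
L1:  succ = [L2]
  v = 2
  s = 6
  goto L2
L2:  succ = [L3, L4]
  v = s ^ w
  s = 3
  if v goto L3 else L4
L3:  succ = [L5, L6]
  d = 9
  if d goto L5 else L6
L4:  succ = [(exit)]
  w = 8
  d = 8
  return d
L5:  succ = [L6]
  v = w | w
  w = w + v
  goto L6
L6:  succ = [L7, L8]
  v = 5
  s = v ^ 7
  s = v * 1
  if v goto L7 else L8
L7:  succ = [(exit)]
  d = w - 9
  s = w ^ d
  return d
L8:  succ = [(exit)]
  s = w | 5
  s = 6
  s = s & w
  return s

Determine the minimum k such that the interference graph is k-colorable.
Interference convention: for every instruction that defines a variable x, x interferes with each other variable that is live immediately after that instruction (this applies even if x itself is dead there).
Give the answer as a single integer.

Block summaries:
  L0 def {d,w} use ∅
  L1 def {s,v} use ∅
  L2 def {s,v} use {s,w}
  L3 def {d} use ∅
  L4 def {d,w} use ∅
  L5 def {v,w} use {w}
  L6 def {s,v} use ∅
  L7 def {d,s} use {w}
  L8 def {s} use {w}

Liveness:
  L0 li=∅ lo={w}
  L1 li={w} lo={s,w}
  L2 li={s,w} lo={w}
  L3 li={w} lo={w}
  L4 li=∅ lo=∅
  L5 li={w} lo={w}
  L6 li={w} lo={w}
  L7 li={w} lo=∅
  L8 li={w} lo=∅

Interfere edges:
  d — {s,w}
  s — {d,v,w}
  v — {s,w}
  w — {d,s,v}

Chromatic number:
  {d,s,w} pairwise interfere (3-clique) ⇒ χ ≥ 3
  3-colouring: r0={s}  r1={w}  r2={d,v}
  χ = 3

Answer: 3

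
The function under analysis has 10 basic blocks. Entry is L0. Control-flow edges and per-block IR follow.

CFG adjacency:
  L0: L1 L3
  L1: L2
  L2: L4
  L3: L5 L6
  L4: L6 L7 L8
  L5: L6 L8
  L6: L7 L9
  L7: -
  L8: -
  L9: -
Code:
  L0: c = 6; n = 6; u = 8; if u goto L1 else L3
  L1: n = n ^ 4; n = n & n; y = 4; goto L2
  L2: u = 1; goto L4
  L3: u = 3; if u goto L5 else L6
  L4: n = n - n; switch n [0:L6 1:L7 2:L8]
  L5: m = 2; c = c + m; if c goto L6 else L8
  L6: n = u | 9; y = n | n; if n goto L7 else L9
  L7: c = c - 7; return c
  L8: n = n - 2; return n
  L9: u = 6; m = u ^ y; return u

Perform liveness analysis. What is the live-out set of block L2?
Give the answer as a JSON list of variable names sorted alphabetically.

Block summaries:
  L0 def {c,n,u} use ∅
  L1 def {n,y} use {n}
  L2 def {u} use ∅
  L3 def {u} use ∅
  L4 def {n} use {n}
  L5 def {c,m} use {c}
  L6 def {n,y} use {u}
  L7 def {c} use {c}
  L8 def {n} use {n}
  L9 def {m,u} use {y}

Live sets:
  live L0: ∅→{c,n}
  live L1: {c,n}→{c,n}
  live L2: {c,n}→{c,n,u}
  live L3: {c,n}→{c,n,u}
  live L4: {c,n,u}→{c,n,u}
  live L5: {c,n,u}→{c,n,u}
  live L6: {c,u}→{c,y}
  live L7: {c}→∅
  live L8: {n}→∅
  live L9: {y}→∅

live-out(L2) = ["c", "n", "u"]

Answer: ["c", "n", "u"]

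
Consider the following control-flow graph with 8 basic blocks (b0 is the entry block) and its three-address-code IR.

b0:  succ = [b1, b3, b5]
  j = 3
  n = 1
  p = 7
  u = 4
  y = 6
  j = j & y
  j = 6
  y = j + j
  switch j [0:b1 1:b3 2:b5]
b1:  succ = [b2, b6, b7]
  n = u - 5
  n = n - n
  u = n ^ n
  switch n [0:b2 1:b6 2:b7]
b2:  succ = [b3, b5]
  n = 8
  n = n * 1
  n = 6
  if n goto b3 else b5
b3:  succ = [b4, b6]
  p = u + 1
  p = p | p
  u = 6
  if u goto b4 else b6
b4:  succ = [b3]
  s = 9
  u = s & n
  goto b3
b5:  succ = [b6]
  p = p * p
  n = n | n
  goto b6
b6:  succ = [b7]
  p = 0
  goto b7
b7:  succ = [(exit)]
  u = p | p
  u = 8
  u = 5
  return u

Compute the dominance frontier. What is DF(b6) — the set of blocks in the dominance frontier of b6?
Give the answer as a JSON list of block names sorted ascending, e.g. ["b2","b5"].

Answer: ["b7"]

Derivation:
idom tree: b1←b0 b2←b1 b3←b0 b4←b3 b5←b0 b6←b0 b7←b0
Dom at joins:
  b3: preds {b0,b2,b4}: {b0} ∩ {b0,b1,b2} ∩ {b0,b3,b4} = {b0}; idom=b0
  b5: preds {b0,b2}: {b0} ∩ {b0,b1,b2} = {b0}; idom=b0
  b6: preds {b1,b3,b5}: {b0,b1} ∩ {b0,b3} ∩ {b0,b5} = {b0}; idom=b0
  b7: preds {b1,b6}: {b0,b1} ∩ {b0,b6} = {b0}; idom=b0

DF walk-up:
  b3←b0: walk · to b0
  b3←b2: walk b2→b1 to b0
  b3←b4: walk b4→b3 to b0
  b5←b0: walk · to b0
  b5←b2: walk b2→b1 to b0
  b6←b1: walk b1 to b0
  b6←b3: walk b3 to b0
  b6←b5: walk b5 to b0
  b7←b1: walk b1 to b0
  b7←b6: walk b6 to b0
  b0 → ∅
  b1 → {b3,b5,b6,b7}
  b2 → {b3,b5}
  b3 → {b3,b6}
  b4 → {b3}
  b5 → {b6}
  b6 → {b7}
  b7 → ∅

DF(b6) = ["b7"]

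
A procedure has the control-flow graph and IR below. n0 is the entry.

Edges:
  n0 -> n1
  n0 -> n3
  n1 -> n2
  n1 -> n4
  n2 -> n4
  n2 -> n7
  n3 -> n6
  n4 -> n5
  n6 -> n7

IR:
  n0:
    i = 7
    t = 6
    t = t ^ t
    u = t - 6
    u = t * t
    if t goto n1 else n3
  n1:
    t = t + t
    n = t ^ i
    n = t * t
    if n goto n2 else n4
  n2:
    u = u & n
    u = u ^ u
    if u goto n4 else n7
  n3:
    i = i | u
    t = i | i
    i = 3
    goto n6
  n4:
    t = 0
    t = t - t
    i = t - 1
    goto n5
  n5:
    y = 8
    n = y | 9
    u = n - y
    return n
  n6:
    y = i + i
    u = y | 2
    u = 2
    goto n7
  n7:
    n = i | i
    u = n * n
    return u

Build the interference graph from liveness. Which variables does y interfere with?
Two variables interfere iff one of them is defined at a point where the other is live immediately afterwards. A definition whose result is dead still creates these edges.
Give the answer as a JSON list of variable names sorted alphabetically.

Per-block:
  n0: def={i,t,u} ue=∅
  n1: def={n,t} ue={i,t}
  n2: def={u} ue={n,u}
  n3: def={i,t} ue={i,u}
  n4: def={i,t} ue=∅
  n5: def={n,u,y} ue=∅
  n6: def={u,y} ue={i}
  n7: def={n,u} ue={i}

Liveness:
  live n0: ∅→{i,t,u}
  live n1: {i,t,u}→{i,n,u}
  live n2: {i,n,u}→{i}
  live n3: {i,u}→{i}
  live n4: ∅→∅
  live n5: ∅→∅
  live n6: {i}→{i}
  live n7: {i}→∅

Interfere edges:
  i: {n,t,u,y}
  n: {i,t,u,y}
  t: {i,n,u}
  u: {i,n,t}
  y: {i,n}

N(y) = ["i", "n"]

Answer: ["i", "n"]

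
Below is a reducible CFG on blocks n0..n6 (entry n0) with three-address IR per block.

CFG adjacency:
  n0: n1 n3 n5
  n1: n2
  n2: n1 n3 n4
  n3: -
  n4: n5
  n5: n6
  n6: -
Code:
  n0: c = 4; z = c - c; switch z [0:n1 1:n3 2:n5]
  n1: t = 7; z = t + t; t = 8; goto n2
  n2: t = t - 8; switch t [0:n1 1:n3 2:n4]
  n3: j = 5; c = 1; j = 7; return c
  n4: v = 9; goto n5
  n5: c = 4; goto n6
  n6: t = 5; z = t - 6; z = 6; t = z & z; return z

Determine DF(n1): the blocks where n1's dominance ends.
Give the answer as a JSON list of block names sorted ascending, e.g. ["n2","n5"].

idom tree: n1←n0 n2←n1 n3←n0 n4←n2 n5←n0 n6←n5
Join-block Dom:
  n1: preds {n0,n2}: {n0} ∩ {n0,n1,n2} = {n0}; idom=n0
  n3: preds {n0,n2}: {n0} ∩ {n0,n1,n2} = {n0}; idom=n0
  n5: preds {n0,n4}: {n0} ∩ {n0,n1,n2,n4} = {n0}; idom=n0

DF walk-up:
  n1←n0: walk · to n0
  n1←n2: walk n2→n1 to n0
  n3←n0: walk · to n0
  n3←n2: walk n2→n1 to n0
  n5←n0: walk · to n0
  n5←n4: walk n4→n2→n1 to n0
  n0: DF=∅
  n1: DF={n1,n3,n5}
  n2: DF={n1,n3,n5}
  n3: DF=∅
  n4: DF={n5}
  n5: DF=∅
  n6: DF=∅

DF(n1) = ["n1", "n3", "n5"]

Answer: ["n1", "n3", "n5"]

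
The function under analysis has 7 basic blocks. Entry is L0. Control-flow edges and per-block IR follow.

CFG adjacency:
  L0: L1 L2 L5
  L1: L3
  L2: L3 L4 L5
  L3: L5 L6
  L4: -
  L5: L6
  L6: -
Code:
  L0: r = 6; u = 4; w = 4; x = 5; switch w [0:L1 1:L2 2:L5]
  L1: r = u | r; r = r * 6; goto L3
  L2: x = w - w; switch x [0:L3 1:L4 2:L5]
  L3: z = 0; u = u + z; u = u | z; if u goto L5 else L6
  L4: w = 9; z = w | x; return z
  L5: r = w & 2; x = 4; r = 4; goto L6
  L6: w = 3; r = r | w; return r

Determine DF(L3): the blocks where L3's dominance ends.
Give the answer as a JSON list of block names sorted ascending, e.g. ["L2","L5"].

Answer: ["L5", "L6"]

Derivation:
idom tree: L1←L0 L2←L0 L3←L0 L4←L2 L5←L0 L6←L0
Dom∩ at merges:
  L3: preds {L1,L2}: {L0,L1} ∩ {L0,L2} = {L0}; idom=L0
  L5: preds {L0,L2,L3}: {L0} ∩ {L0,L2} ∩ {L0,L3} = {L0}; idom=L0
  L6: preds {L3,L5}: {L0,L3} ∩ {L0,L5} = {L0}; idom=L0

Frontier:
  L3←L1: walk L1 to L0
  L3←L2: walk L2 to L0
  L5←L0: walk · to L0
  L5←L2: walk L2 to L0
  L5←L3: walk L3 to L0
  L6←L3: walk L3 to L0
  L6←L5: walk L5 to L0
  L0 → ∅
  L1 → {L3}
  L2 → {L3,L5}
  L3 → {L5,L6}
  L4 → ∅
  L5 → {L6}
  L6 → ∅

DF(L3) = ["L5", "L6"]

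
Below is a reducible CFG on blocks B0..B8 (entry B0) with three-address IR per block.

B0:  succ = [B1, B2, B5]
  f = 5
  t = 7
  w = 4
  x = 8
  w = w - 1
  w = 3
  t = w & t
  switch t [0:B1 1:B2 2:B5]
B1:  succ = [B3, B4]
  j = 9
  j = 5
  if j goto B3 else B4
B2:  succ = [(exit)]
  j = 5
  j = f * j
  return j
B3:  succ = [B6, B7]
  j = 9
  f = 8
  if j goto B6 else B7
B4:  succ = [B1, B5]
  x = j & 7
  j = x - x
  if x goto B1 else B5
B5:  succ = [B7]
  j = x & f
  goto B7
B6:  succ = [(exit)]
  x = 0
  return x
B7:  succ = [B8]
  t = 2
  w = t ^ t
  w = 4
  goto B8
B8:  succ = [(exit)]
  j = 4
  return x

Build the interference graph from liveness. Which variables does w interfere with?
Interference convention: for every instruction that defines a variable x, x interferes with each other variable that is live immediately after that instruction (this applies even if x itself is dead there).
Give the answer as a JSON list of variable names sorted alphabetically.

Answer: ["f", "t", "x"]

Derivation:
Block summaries:
  B0: def={f,t,w,x} ue=∅
  B1: def={j} ue=∅
  B2: def={j} ue={f}
  B3: def={f,j} ue=∅
  B4: def={j,x} ue={j}
  B5: def={j} ue={f,x}
  B6: def={x} ue=∅
  B7: def={t,w} ue=∅
  B8: def={j} ue={x}

Live sets:
  B0 li=∅ lo={f,x}
  B1 li={f,x} lo={f,j,x}
  B2 li={f} lo=∅
  B3 li={x} lo={x}
  B4 li={f,j} lo={f,x}
  B5 li={f,x} lo={x}
  B6 li=∅ lo=∅
  B7 li={x} lo={x}
  B8 li={x} lo=∅

Interfere edges:
  f↔{j,t,w,x}
  j↔{f,x}
  t↔{f,w,x}
  w↔{f,t,x}
  x↔{f,j,t,w}

N(w) = ["f", "t", "x"]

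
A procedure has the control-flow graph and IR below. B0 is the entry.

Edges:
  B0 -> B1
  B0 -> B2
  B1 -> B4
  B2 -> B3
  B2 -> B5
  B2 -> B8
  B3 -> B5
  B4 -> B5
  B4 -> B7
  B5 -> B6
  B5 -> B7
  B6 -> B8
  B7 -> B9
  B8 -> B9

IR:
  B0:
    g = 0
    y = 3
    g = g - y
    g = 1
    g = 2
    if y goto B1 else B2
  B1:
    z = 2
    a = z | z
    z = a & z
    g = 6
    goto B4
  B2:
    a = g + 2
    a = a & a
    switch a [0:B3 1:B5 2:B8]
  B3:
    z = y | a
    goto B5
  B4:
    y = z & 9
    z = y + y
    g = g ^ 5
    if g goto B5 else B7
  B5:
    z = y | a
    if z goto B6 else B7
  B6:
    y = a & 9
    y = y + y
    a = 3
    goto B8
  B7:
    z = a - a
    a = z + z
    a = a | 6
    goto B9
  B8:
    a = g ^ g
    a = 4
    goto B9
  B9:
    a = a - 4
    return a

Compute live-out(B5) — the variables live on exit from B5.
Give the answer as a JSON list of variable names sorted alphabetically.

Block summaries:
  B0: def={g,y} ue=∅
  B1: def={a,g,z} ue=∅
  B2: def={a} ue={g}
  B3: def={z} ue={a,y}
  B4: def={g,y,z} ue={g,z}
  B5: def={z} ue={a,y}
  B6: def={a,y} ue={a}
  B7: def={a,z} ue={a}
  B8: def={a} ue={g}
  B9: def={a} ue={a}

Backward fixpoint:
  B0: in=∅ out={g,y}
  B1: in=∅ out={a,g,z}
  B2: in={g,y} out={a,g,y}
  B3: in={a,g,y} out={a,g,y}
  B4: in={a,g,z} out={a,g,y}
  B5: in={a,g,y} out={a,g}
  B6: in={a,g} out={g}
  B7: in={a} out={a}
  B8: in={g} out={a}
  B9: in={a} out=∅

live-out(B5) = ["a", "g"]

Answer: ["a", "g"]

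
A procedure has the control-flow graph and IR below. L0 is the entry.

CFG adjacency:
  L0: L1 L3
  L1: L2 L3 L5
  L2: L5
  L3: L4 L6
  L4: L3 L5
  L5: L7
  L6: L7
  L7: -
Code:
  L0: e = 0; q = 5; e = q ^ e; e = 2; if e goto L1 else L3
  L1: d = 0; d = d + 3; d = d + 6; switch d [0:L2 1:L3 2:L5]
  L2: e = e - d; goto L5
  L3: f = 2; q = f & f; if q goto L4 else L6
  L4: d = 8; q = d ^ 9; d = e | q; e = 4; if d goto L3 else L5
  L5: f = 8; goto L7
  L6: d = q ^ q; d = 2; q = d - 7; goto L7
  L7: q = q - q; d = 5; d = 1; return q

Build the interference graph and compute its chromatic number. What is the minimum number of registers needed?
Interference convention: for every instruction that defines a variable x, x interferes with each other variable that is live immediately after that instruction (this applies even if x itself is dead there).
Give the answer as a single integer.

Per-block:
  L0: {e,q} / ∅
  L1: {d} / ∅
  L2: {e} / {d,e}
  L3: {f,q} / ∅
  L4: {d,e,q} / {e}
  L5: {f} / ∅
  L6: {d,q} / {q}
  L7: {d,q} / {q}

Live sets:
  L0: in=∅ out={e,q}
  L1: in={e,q} out={d,e,q}
  L2: in={d,e,q} out={q}
  L3: in={e} out={e,q}
  L4: in={e} out={e,q}
  L5: in={q} out={q}
  L6: in={q} out={q}
  L7: in={q} out=∅

Conflict graph:
  d↔{e,q}
  e↔{d,f,q}
  f↔{e,q}
  q↔{d,e,f}

Chromatic number:
  lower bound: {d,e,q} mutually conflict ⇒ χ ≥ 3
  assign d→r2 e→r0 f→r2 q→r1 — no edge inside a register ⇒ χ ≤ 3
  χ = 3

Answer: 3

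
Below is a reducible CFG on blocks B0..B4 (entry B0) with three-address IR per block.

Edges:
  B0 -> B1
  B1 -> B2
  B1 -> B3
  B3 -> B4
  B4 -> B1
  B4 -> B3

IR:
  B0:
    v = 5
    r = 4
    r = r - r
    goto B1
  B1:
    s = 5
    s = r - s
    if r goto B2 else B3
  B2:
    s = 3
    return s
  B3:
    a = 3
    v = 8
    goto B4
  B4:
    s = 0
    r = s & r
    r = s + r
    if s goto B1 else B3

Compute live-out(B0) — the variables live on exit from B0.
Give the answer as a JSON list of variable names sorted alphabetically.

Answer: ["r"]

Analysis:
def/use:
  B0: def={r,v} ue=∅
  B1: def={s} ue={r}
  B2: def={s} ue=∅
  B3: def={a,v} ue=∅
  B4: def={r,s} ue={r}

Liveness:
  B0: in=∅ out={r}
  B1: in={r} out={r}
  B2: in=∅ out=∅
  B3: in={r} out={r}
  B4: in={r} out={r}

live-out(B0) = ["r"]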